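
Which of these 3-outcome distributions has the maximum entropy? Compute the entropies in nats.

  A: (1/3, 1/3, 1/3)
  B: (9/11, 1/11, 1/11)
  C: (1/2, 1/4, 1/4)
A

For a discrete distribution over n outcomes, entropy is maximized by the uniform distribution.

Computing entropies:
H(A) = 1.0986 nats
H(B) = 0.6002 nats
H(C) = 1.0397 nats

The uniform distribution (where all probabilities equal 1/3) achieves the maximum entropy of log_e(3) = 1.0986 nats.

Distribution A has the highest entropy.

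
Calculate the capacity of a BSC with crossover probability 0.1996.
0.2789 bits

For a binary symmetric channel (BSC) with error probability p:
Capacity C = 1 - H(p) bits per symbol

where H(p) = -p log₂(p) - (1-p) log₂(1-p) is the binary entropy function.

H(0.1996) = 0.7211 bits
C = 1 - 0.7211 = 0.2789 bits per symbol

This means we can reliably transmit up to 0.2789 bits of information per channel use.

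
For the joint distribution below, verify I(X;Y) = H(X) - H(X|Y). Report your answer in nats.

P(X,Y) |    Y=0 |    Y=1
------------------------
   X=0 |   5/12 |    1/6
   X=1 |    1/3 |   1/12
I(X;Y) = 0.0048 nats

Mutual information has multiple equivalent forms:
- I(X;Y) = H(X) - H(X|Y)
- I(X;Y) = H(Y) - H(Y|X)
- I(X;Y) = H(X) + H(Y) - H(X,Y)

Computing all quantities:
H(X) = 0.6792, H(Y) = 0.5623, H(X,Y) = 1.2367
H(X|Y) = 0.6743, H(Y|X) = 0.5575

Verification:
H(X) - H(X|Y) = 0.6792 - 0.6743 = 0.0048
H(Y) - H(Y|X) = 0.5623 - 0.5575 = 0.0048
H(X) + H(Y) - H(X,Y) = 0.6792 + 0.5623 - 1.2367 = 0.0048

All forms give I(X;Y) = 0.0048 nats. ✓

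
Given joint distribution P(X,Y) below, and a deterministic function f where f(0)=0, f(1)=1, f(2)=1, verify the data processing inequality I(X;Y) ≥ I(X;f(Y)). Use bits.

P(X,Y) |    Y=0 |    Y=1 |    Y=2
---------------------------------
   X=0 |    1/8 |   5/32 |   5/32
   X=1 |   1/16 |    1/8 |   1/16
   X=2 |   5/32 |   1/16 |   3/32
I(X;Y) = 0.0542, I(X;f(Y)) = 0.0354, inequality holds: 0.0542 ≥ 0.0354

Data Processing Inequality: For any Markov chain X → Y → Z, we have I(X;Y) ≥ I(X;Z).

Here Z = f(Y) is a deterministic function of Y, forming X → Y → Z.

Original I(X;Y) = 0.0542 bits

After applying f:
P(X,Z) where Z=f(Y):
- P(X,Z=0) = P(X,Y=0)
- P(X,Z=1) = P(X,Y=1) + P(X,Y=2)

I(X;Z) = I(X;f(Y)) = 0.0354 bits

Verification: 0.0542 ≥ 0.0354 ✓

Information cannot be created by processing; the function f can only lose information about X.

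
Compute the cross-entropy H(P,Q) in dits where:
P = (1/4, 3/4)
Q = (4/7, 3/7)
0.3367 dits

Cross-entropy: H(P,Q) = -Σ p(x) log q(x)

Alternatively: H(P,Q) = H(P) + D_KL(P||Q)
H(P) = 0.2442 dits
D_KL(P||Q) = 0.0925 dits

H(P,Q) = 0.2442 + 0.0925 = 0.3367 dits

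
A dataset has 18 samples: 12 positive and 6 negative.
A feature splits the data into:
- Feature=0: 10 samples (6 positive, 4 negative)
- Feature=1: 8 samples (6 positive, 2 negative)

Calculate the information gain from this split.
0.0183 bits

Information Gain = H(Y) - H(Y|Feature)

Before split:
P(positive) = 12/18 = 0.6667
H(Y) = 0.9183 bits

After split:
Feature=0: H = 0.9710 bits (weight = 10/18)
Feature=1: H = 0.8113 bits (weight = 8/18)
H(Y|Feature) = (10/18)×0.9710 + (8/18)×0.8113 = 0.9000 bits

Information Gain = 0.9183 - 0.9000 = 0.0183 bits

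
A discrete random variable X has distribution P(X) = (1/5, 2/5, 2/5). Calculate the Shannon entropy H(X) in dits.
0.4581 dits

Shannon entropy is H(X) = -Σ p(x) log p(x).

For P = (1/5, 2/5, 2/5):
H = -1/5 × log_10(1/5) -2/5 × log_10(2/5) -2/5 × log_10(2/5)
H = 0.4581 dits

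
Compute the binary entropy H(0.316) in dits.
0.2709 dits

The binary entropy function is:
H(p) = -p log(p) - (1-p) log(1-p)

H(0.316) = -0.316 × log_10(0.316) - 0.684 × log_10(0.684)
H(0.316) = 0.2709 dits

Note: Binary entropy is maximized at p=0.5 (H=1 bit) and minimized at p=0 or p=1 (H=0).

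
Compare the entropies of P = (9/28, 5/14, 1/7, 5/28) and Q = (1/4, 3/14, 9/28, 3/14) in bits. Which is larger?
Q

Computing entropies in bits:
H(P) = 1.9017
H(Q) = 1.9788

Distribution Q has higher entropy.

Intuition: The distribution closer to uniform (more spread out) has higher entropy.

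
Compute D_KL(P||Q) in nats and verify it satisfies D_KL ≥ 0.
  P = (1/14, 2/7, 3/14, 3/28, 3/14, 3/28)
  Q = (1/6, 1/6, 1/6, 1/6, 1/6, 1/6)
0.1065 nats

KL divergence satisfies the Gibbs inequality: D_KL(P||Q) ≥ 0 for all distributions P, Q.

D_KL(P||Q) = Σ p(x) log(p(x)/q(x))
Term by term:
  x=0: 1/14 × log_e[(1/14)/(1/6)] = -0.0605
  x=1: 2/7 × log_e[(2/7)/(1/6)] = 0.1540
  x=2: 3/14 × log_e[(3/14)/(1/6)] = 0.0539
  x=3: 3/28 × log_e[(3/28)/(1/6)] = -0.0473
  x=4: 3/14 × log_e[(3/14)/(1/6)] = 0.0539
  x=5: 3/28 × log_e[(3/28)/(1/6)] = -0.0473
D_KL(P||Q) = 0.1065 nats

D_KL(P||Q) = 0.1065 ≥ 0 ✓

This non-negativity is a fundamental property: relative entropy cannot be negative because it measures how different Q is from P.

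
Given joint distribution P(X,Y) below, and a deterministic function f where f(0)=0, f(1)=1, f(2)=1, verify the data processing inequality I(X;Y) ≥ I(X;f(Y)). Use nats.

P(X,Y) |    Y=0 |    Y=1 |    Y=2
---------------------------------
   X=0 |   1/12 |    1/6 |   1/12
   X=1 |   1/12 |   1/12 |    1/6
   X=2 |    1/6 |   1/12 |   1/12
I(X;Y) = 0.0589, I(X;f(Y)) = 0.0306, inequality holds: 0.0589 ≥ 0.0306

Data Processing Inequality: For any Markov chain X → Y → Z, we have I(X;Y) ≥ I(X;Z).

Here Z = f(Y) is a deterministic function of Y, forming X → Y → Z.

Original I(X;Y) = 0.0589 nats

After applying f:
P(X,Z) where Z=f(Y):
- P(X,Z=0) = P(X,Y=0)
- P(X,Z=1) = P(X,Y=1) + P(X,Y=2)

I(X;Z) = I(X;f(Y)) = 0.0306 nats

Verification: 0.0589 ≥ 0.0306 ✓

Information cannot be created by processing; the function f can only lose information about X.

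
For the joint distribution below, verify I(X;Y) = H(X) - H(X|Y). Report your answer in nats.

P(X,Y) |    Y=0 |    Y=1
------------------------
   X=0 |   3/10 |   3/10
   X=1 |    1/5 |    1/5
I(X;Y) = 0.0000 nats

Mutual information has multiple equivalent forms:
- I(X;Y) = H(X) - H(X|Y)
- I(X;Y) = H(Y) - H(Y|X)
- I(X;Y) = H(X) + H(Y) - H(X,Y)

Computing all quantities:
H(X) = 0.6730, H(Y) = 0.6931, H(X,Y) = 1.3662
H(X|Y) = 0.6730, H(Y|X) = 0.6931

Verification:
H(X) - H(X|Y) = 0.6730 - 0.6730 = 0.0000
H(Y) - H(Y|X) = 0.6931 - 0.6931 = 0.0000
H(X) + H(Y) - H(X,Y) = 0.6730 + 0.6931 - 1.3662 = 0.0000

All forms give I(X;Y) = 0.0000 nats. ✓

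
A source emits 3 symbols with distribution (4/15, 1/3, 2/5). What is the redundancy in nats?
0.0134 nats

Redundancy measures how far a source is from maximum entropy:
R = H_max - H(X)

Maximum entropy for 3 symbols: H_max = log_e(3) = 1.0986 nats
Actual entropy: H(X) = 1.0852 nats
Redundancy: R = 1.0986 - 1.0852 = 0.0134 nats

This redundancy represents potential for compression: the source could be compressed by 0.0134 nats per symbol.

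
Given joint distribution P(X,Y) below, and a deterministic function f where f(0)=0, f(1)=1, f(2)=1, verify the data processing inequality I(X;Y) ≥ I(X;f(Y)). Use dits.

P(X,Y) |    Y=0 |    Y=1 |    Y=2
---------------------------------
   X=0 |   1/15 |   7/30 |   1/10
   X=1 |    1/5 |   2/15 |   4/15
I(X;Y) = 0.0295, I(X;f(Y)) = 0.0077, inequality holds: 0.0295 ≥ 0.0077

Data Processing Inequality: For any Markov chain X → Y → Z, we have I(X;Y) ≥ I(X;Z).

Here Z = f(Y) is a deterministic function of Y, forming X → Y → Z.

Original I(X;Y) = 0.0295 dits

After applying f:
P(X,Z) where Z=f(Y):
- P(X,Z=0) = P(X,Y=0)
- P(X,Z=1) = P(X,Y=1) + P(X,Y=2)

I(X;Z) = I(X;f(Y)) = 0.0077 dits

Verification: 0.0295 ≥ 0.0077 ✓

Information cannot be created by processing; the function f can only lose information about X.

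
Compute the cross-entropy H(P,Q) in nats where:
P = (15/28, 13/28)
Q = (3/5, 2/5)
0.6991 nats

Cross-entropy: H(P,Q) = -Σ p(x) log q(x)

Alternatively: H(P,Q) = H(P) + D_KL(P||Q)
H(P) = 0.6906 nats
D_KL(P||Q) = 0.0085 nats

H(P,Q) = 0.6906 + 0.0085 = 0.6991 nats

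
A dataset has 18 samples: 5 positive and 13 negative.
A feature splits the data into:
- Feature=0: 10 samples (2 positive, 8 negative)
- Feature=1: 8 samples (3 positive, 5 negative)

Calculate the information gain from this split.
0.0271 bits

Information Gain = H(Y) - H(Y|Feature)

Before split:
P(positive) = 5/18 = 0.2778
H(Y) = 0.8524 bits

After split:
Feature=0: H = 0.7219 bits (weight = 10/18)
Feature=1: H = 0.9544 bits (weight = 8/18)
H(Y|Feature) = (10/18)×0.7219 + (8/18)×0.9544 = 0.8253 bits

Information Gain = 0.8524 - 0.8253 = 0.0271 bits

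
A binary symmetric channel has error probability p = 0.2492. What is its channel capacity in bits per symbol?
0.1900 bits

For a binary symmetric channel (BSC) with error probability p:
Capacity C = 1 - H(p) bits per symbol

where H(p) = -p log₂(p) - (1-p) log₂(1-p) is the binary entropy function.

H(0.2492) = 0.8100 bits
C = 1 - 0.8100 = 0.1900 bits per symbol

This means we can reliably transmit up to 0.1900 bits of information per channel use.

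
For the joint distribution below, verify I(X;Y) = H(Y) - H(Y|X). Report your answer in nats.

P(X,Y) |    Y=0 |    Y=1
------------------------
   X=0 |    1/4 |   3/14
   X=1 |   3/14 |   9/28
I(X;Y) = 0.0096 nats

Mutual information has multiple equivalent forms:
- I(X;Y) = H(X) - H(X|Y)
- I(X;Y) = H(Y) - H(Y|X)
- I(X;Y) = H(X) + H(Y) - H(X,Y)

Computing all quantities:
H(X) = 0.6906, H(Y) = 0.6906, H(X,Y) = 1.3716
H(X|Y) = 0.6810, H(Y|X) = 0.6810

Verification:
H(X) - H(X|Y) = 0.6906 - 0.6810 = 0.0096
H(Y) - H(Y|X) = 0.6906 - 0.6810 = 0.0096
H(X) + H(Y) - H(X,Y) = 0.6906 + 0.6906 - 1.3716 = 0.0096

All forms give I(X;Y) = 0.0096 nats. ✓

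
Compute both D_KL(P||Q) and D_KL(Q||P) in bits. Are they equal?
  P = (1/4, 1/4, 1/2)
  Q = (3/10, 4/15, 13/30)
D_KL(P||Q) = 0.0142, D_KL(Q||P) = 0.0143

KL divergence is not symmetric: D_KL(P||Q) ≠ D_KL(Q||P) in general.

D_KL(P||Q) = 0.0142 bits
D_KL(Q||P) = 0.0143 bits

No, they are not equal!

This asymmetry is why KL divergence is not a true distance metric.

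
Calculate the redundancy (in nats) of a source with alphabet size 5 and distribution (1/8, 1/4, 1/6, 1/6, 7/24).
0.0463 nats

Redundancy measures how far a source is from maximum entropy:
R = H_max - H(X)

Maximum entropy for 5 symbols: H_max = log_e(5) = 1.6094 nats
Actual entropy: H(X) = 1.5631 nats
Redundancy: R = 1.6094 - 1.5631 = 0.0463 nats

This redundancy represents potential for compression: the source could be compressed by 0.0463 nats per symbol.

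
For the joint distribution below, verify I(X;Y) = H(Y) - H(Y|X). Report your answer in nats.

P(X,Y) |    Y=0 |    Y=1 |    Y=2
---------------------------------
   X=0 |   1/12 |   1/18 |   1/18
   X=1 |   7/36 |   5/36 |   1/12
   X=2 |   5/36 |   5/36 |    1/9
I(X;Y) = 0.0077 nats

Mutual information has multiple equivalent forms:
- I(X;Y) = H(X) - H(X|Y)
- I(X;Y) = H(Y) - H(Y|X)
- I(X;Y) = H(X) + H(Y) - H(X,Y)

Computing all quantities:
H(X) = 1.0505, H(Y) = 1.0776, H(X,Y) = 2.1204
H(X|Y) = 1.0428, H(Y|X) = 1.0699

Verification:
H(X) - H(X|Y) = 1.0505 - 1.0428 = 0.0077
H(Y) - H(Y|X) = 1.0776 - 1.0699 = 0.0077
H(X) + H(Y) - H(X,Y) = 1.0505 + 1.0776 - 2.1204 = 0.0077

All forms give I(X;Y) = 0.0077 nats. ✓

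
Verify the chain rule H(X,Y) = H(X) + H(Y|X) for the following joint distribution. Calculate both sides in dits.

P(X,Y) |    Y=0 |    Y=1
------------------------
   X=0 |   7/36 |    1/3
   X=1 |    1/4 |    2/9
H(X,Y) = 0.5930, H(X) = 0.3004, H(Y|X) = 0.2926 (all in dits)

Chain rule: H(X,Y) = H(X) + H(Y|X)

Left side — joint entropy directly:
H(X,Y) = -Σ p(x,y) log p(x,y) = 0.5930 dits

Right side — compute H(Y|X) from the conditional distributions:
P(X) = (19/36, 17/36), so H(X) = 0.3004 dits
H(Y|X) = Σ_x P(X=x) · H(Y|X=x):
  P(Y|X=0) = (7/19, 12/19), H(Y|X=0) = 0.2858, weight P(X=0) = 19/36
  P(Y|X=1) = (9/17, 8/17), H(Y|X=1) = 0.3003, weight P(X=1) = 17/36
H(Y|X) = 0.2926 dits

H(X) + H(Y|X) = 0.3004 + 0.2926 = 0.5930 dits

Both sides equal 0.5930 dits. ✓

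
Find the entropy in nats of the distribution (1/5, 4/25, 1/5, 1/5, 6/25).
1.6014 nats

Shannon entropy is H(X) = -Σ p(x) log p(x).

For P = (1/5, 4/25, 1/5, 1/5, 6/25):
H = -1/5 × log_e(1/5) -4/25 × log_e(4/25) -1/5 × log_e(1/5) -1/5 × log_e(1/5) -6/25 × log_e(6/25)
H = 1.6014 nats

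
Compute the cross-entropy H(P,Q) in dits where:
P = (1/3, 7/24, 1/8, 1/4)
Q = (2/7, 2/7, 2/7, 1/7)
0.6193 dits

Cross-entropy: H(P,Q) = -Σ p(x) log q(x)

Alternatively: H(P,Q) = H(P) + D_KL(P||Q)
H(P) = 0.5785 dits
D_KL(P||Q) = 0.0408 dits

H(P,Q) = 0.5785 + 0.0408 = 0.6193 dits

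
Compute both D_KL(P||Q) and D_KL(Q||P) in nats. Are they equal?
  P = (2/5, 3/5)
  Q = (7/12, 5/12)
D_KL(P||Q) = 0.0679, D_KL(Q||P) = 0.0682

KL divergence is not symmetric: D_KL(P||Q) ≠ D_KL(Q||P) in general.

D_KL(P||Q) = 0.0679 nats
D_KL(Q||P) = 0.0682 nats

No, they are not equal!

This asymmetry is why KL divergence is not a true distance metric.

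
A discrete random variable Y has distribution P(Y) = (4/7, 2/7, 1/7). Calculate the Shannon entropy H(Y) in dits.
0.4151 dits

Shannon entropy is H(X) = -Σ p(x) log p(x).

For P = (4/7, 2/7, 1/7):
H = -4/7 × log_10(4/7) -2/7 × log_10(2/7) -1/7 × log_10(1/7)
H = 0.4151 dits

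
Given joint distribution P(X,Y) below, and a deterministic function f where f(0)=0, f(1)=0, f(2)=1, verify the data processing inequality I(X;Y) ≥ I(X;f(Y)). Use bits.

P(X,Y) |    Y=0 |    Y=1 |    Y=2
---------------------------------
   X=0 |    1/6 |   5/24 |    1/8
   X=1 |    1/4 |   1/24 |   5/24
I(X;Y) = 0.1148, I(X;f(Y)) = 0.0227, inequality holds: 0.1148 ≥ 0.0227

Data Processing Inequality: For any Markov chain X → Y → Z, we have I(X;Y) ≥ I(X;Z).

Here Z = f(Y) is a deterministic function of Y, forming X → Y → Z.

Original I(X;Y) = 0.1148 bits

After applying f:
P(X,Z) where Z=f(Y):
- P(X,Z=0) = P(X,Y=0) + P(X,Y=1)
- P(X,Z=1) = P(X,Y=2)

I(X;Z) = I(X;f(Y)) = 0.0227 bits

Verification: 0.1148 ≥ 0.0227 ✓

Information cannot be created by processing; the function f can only lose information about X.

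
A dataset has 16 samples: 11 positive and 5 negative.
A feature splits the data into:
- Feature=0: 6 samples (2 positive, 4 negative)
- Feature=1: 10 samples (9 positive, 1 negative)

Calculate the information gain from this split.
0.2586 bits

Information Gain = H(Y) - H(Y|Feature)

Before split:
P(positive) = 11/16 = 0.6875
H(Y) = 0.8960 bits

After split:
Feature=0: H = 0.9183 bits (weight = 6/16)
Feature=1: H = 0.4690 bits (weight = 10/16)
H(Y|Feature) = (6/16)×0.9183 + (10/16)×0.4690 = 0.6375 bits

Information Gain = 0.8960 - 0.6375 = 0.2586 bits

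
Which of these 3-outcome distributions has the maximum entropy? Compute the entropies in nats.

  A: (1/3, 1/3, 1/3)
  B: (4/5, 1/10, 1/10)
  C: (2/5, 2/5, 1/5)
A

For a discrete distribution over n outcomes, entropy is maximized by the uniform distribution.

Computing entropies:
H(A) = 1.0986 nats
H(B) = 0.6390 nats
H(C) = 1.0549 nats

The uniform distribution (where all probabilities equal 1/3) achieves the maximum entropy of log_e(3) = 1.0986 nats.

Distribution A has the highest entropy.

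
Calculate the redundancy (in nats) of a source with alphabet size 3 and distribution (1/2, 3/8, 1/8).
0.1243 nats

Redundancy measures how far a source is from maximum entropy:
R = H_max - H(X)

Maximum entropy for 3 symbols: H_max = log_e(3) = 1.0986 nats
Actual entropy: H(X) = 0.9743 nats
Redundancy: R = 1.0986 - 0.9743 = 0.1243 nats

This redundancy represents potential for compression: the source could be compressed by 0.1243 nats per symbol.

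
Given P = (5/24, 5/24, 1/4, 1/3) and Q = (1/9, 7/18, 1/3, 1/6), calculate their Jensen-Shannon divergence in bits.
0.0556 bits

Jensen-Shannon divergence is:
JSD(P||Q) = 0.5 × D_KL(P||M) + 0.5 × D_KL(Q||M)
where M = 0.5 × (P + Q) is the mixture distribution.

M = 0.5 × (5/24, 5/24, 1/4, 1/3) + 0.5 × (1/9, 7/18, 1/3, 1/6) = (0.159722, 0.298611, 7/24, 1/4)

D_KL(P||M) = 0.0544 bits
D_KL(Q||M) = 0.0567 bits

JSD(P||Q) = 0.5 × 0.0544 + 0.5 × 0.0567 = 0.0556 bits

Unlike KL divergence, JSD is symmetric and bounded: 0 ≤ JSD ≤ log(2).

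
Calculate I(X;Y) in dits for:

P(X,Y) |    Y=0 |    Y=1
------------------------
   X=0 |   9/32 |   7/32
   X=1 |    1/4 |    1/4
0.0009 dits

Mutual information: I(X;Y) = H(X) + H(Y) - H(X,Y)

Marginals:
P(X) = (1/2, 1/2), H(X) = 0.3010 dits
P(Y) = (17/32, 15/32), H(Y) = 0.3002 dits

Joint entropy: H(X,Y) = 0.6004 dits

I(X;Y) = 0.3010 + 0.3002 - 0.6004 = 0.0009 dits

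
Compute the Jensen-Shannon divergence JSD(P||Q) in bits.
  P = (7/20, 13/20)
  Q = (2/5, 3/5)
0.0019 bits

Jensen-Shannon divergence is:
JSD(P||Q) = 0.5 × D_KL(P||M) + 0.5 × D_KL(Q||M)
where M = 0.5 × (P + Q) is the mixture distribution.

M = 0.5 × (7/20, 13/20) + 0.5 × (2/5, 3/5) = (3/8, 5/8)

D_KL(P||M) = 0.0019 bits
D_KL(Q||M) = 0.0019 bits

JSD(P||Q) = 0.5 × 0.0019 + 0.5 × 0.0019 = 0.0019 bits

Unlike KL divergence, JSD is symmetric and bounded: 0 ≤ JSD ≤ log(2).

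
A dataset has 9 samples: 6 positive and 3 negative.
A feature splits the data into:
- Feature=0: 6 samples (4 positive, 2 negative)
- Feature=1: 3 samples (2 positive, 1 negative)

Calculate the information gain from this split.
0.0000 bits

Information Gain = H(Y) - H(Y|Feature)

Before split:
P(positive) = 6/9 = 0.6667
H(Y) = 0.9183 bits

After split:
Feature=0: H = 0.9183 bits (weight = 6/9)
Feature=1: H = 0.9183 bits (weight = 3/9)
H(Y|Feature) = (6/9)×0.9183 + (3/9)×0.9183 = 0.9183 bits

Information Gain = 0.9183 - 0.9183 = 0.0000 bits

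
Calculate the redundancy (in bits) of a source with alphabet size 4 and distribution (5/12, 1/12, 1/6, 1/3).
0.2158 bits

Redundancy measures how far a source is from maximum entropy:
R = H_max - H(X)

Maximum entropy for 4 symbols: H_max = log_2(4) = 2.0000 bits
Actual entropy: H(X) = 1.7842 bits
Redundancy: R = 2.0000 - 1.7842 = 0.2158 bits

This redundancy represents potential for compression: the source could be compressed by 0.2158 bits per symbol.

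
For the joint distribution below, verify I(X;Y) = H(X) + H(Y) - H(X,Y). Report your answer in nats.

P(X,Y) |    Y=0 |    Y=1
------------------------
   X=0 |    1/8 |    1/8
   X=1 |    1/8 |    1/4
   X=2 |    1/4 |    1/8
I(X;Y) = 0.0425 nats

Mutual information has multiple equivalent forms:
- I(X;Y) = H(X) - H(X|Y)
- I(X;Y) = H(Y) - H(Y|X)
- I(X;Y) = H(X) + H(Y) - H(X,Y)

Computing all quantities:
H(X) = 1.0822, H(Y) = 0.6931, H(X,Y) = 1.7329
H(X|Y) = 1.0397, H(Y|X) = 0.6507

Verification:
H(X) - H(X|Y) = 1.0822 - 1.0397 = 0.0425
H(Y) - H(Y|X) = 0.6931 - 0.6507 = 0.0425
H(X) + H(Y) - H(X,Y) = 1.0822 + 0.6931 - 1.7329 = 0.0425

All forms give I(X;Y) = 0.0425 nats. ✓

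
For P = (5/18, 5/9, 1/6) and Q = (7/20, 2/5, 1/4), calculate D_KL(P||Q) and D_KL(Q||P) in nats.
D_KL(P||Q) = 0.0507, D_KL(Q||P) = 0.0509

KL divergence is not symmetric: D_KL(P||Q) ≠ D_KL(Q||P) in general.

D_KL(P||Q) = 0.0507 nats
D_KL(Q||P) = 0.0509 nats

No, they are not equal!

This asymmetry is why KL divergence is not a true distance metric.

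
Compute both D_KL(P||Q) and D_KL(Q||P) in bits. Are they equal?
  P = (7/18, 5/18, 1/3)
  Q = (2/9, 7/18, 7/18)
D_KL(P||Q) = 0.1050, D_KL(Q||P) = 0.0959

KL divergence is not symmetric: D_KL(P||Q) ≠ D_KL(Q||P) in general.

D_KL(P||Q) = 0.1050 bits
D_KL(Q||P) = 0.0959 bits

No, they are not equal!

This asymmetry is why KL divergence is not a true distance metric.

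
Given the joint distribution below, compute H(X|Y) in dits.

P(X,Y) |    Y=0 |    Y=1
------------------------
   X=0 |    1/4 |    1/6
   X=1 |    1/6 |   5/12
0.2734 dits

Using the chain rule: H(X|Y) = H(X,Y) - H(Y)

First, compute H(X,Y) = 0.5683 dits

Marginal P(Y) = (5/12, 7/12)
H(Y) = 0.2950 dits

H(X|Y) = H(X,Y) - H(Y) = 0.5683 - 0.2950 = 0.2734 dits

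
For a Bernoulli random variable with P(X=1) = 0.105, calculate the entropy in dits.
0.1459 dits

The binary entropy function is:
H(p) = -p log(p) - (1-p) log(1-p)

H(0.105) = -0.105 × log_10(0.105) - 0.895 × log_10(0.895)
H(0.105) = 0.1459 dits

Note: Binary entropy is maximized at p=0.5 (H=1 bit) and minimized at p=0 or p=1 (H=0).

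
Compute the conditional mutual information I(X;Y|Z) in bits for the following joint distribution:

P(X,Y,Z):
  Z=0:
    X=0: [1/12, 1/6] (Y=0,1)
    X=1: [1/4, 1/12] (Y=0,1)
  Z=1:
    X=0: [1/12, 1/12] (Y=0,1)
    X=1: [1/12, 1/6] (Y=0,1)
0.0830 bits

Conditional mutual information: I(X;Y|Z) = H(X|Z) + H(Y|Z) - H(X,Y|Z)

H(Z) = 0.9799
H(X,Z) = 1.9591 → H(X|Z) = 0.9793
H(Y,Z) = 1.9591 → H(Y|Z) = 0.9793
H(X,Y,Z) = 2.8554 → H(X,Y|Z) = 1.8755

I(X;Y|Z) = 0.9793 + 0.9793 - 1.8755 = 0.0830 bits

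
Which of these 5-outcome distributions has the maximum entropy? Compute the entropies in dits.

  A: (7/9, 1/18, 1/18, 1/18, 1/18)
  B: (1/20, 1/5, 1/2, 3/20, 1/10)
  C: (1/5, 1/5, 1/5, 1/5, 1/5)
C

For a discrete distribution over n outcomes, entropy is maximized by the uniform distribution.

Computing entropies:
H(A) = 0.3638 dits
H(B) = 0.5789 dits
H(C) = 0.6990 dits

The uniform distribution (where all probabilities equal 1/5) achieves the maximum entropy of log_10(5) = 0.6990 dits.

Distribution C has the highest entropy.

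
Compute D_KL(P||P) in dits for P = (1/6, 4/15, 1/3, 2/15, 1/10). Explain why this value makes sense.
0.0000 dits

KL divergence satisfies the Gibbs inequality: D_KL(P||Q) ≥ 0 for all distributions P, Q.

D_KL(P||Q) = Σ p(x) log(p(x)/q(x))
Each term is p(x) × log_10(p(x)/p(x)) = p(x) × log_10(1) = 0, so the sum is 0.
D_KL(P||Q) = 0.0000 dits

When P = Q, the KL divergence is exactly 0, as there is no 'divergence' between identical distributions.

This non-negativity is a fundamental property: relative entropy cannot be negative because it measures how different Q is from P.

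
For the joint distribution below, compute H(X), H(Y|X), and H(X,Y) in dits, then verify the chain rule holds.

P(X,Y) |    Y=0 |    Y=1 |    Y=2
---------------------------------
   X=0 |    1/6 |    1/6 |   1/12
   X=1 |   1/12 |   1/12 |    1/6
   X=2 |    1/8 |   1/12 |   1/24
H(X,Y) = 0.9192, H(X) = 0.4680, H(Y|X) = 0.4512 (all in dits)

Chain rule: H(X,Y) = H(X) + H(Y|X)

Left side — joint entropy directly:
H(X,Y) = -Σ p(x,y) log p(x,y) = 0.9192 dits

Right side — compute H(Y|X) from the conditional distributions:
P(X) = (5/12, 1/3, 1/4), so H(X) = 0.4680 dits
H(Y|X) = Σ_x P(X=x) · H(Y|X=x):
  P(Y|X=0) = (2/5, 2/5, 1/5), H(Y|X=0) = 0.4581, weight P(X=0) = 5/12
  P(Y|X=1) = (1/4, 1/4, 1/2), H(Y|X=1) = 0.4515, weight P(X=1) = 1/3
  P(Y|X=2) = (1/2, 1/3, 1/6), H(Y|X=2) = 0.4392, weight P(X=2) = 1/4
H(Y|X) = 0.4512 dits

H(X) + H(Y|X) = 0.4680 + 0.4512 = 0.9192 dits

Both sides equal 0.9192 dits. ✓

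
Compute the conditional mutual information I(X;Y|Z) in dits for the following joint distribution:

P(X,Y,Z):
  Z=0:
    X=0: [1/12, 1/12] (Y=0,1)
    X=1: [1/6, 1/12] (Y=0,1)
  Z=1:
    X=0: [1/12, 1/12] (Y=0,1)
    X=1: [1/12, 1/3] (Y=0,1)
0.0133 dits

Conditional mutual information: I(X;Y|Z) = H(X|Z) + H(Y|Z) - H(X,Y|Z)

H(Z) = 0.2950
H(X,Z) = 0.5683 → H(X|Z) = 0.2734
H(Y,Z) = 0.5683 → H(Y|Z) = 0.2734
H(X,Y,Z) = 0.8283 → H(X,Y|Z) = 0.5334

I(X;Y|Z) = 0.2734 + 0.2734 - 0.5334 = 0.0133 dits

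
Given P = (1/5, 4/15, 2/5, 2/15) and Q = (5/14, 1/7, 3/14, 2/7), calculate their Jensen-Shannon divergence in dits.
0.0214 dits

Jensen-Shannon divergence is:
JSD(P||Q) = 0.5 × D_KL(P||M) + 0.5 × D_KL(Q||M)
where M = 0.5 × (P + Q) is the mixture distribution.

M = 0.5 × (1/5, 4/15, 2/5, 2/15) + 0.5 × (5/14, 1/7, 3/14, 2/7) = (0.278571, 0.204762, 0.307143, 0.209524)

D_KL(P||M) = 0.0215 dits
D_KL(Q||M) = 0.0212 dits

JSD(P||Q) = 0.5 × 0.0215 + 0.5 × 0.0212 = 0.0214 dits

Unlike KL divergence, JSD is symmetric and bounded: 0 ≤ JSD ≤ log(2).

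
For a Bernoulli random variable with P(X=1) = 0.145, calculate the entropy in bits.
0.5972 bits

The binary entropy function is:
H(p) = -p log(p) - (1-p) log(1-p)

H(0.145) = -0.145 × log_2(0.145) - 0.855 × log_2(0.855)
H(0.145) = 0.5972 bits

Note: Binary entropy is maximized at p=0.5 (H=1 bit) and minimized at p=0 or p=1 (H=0).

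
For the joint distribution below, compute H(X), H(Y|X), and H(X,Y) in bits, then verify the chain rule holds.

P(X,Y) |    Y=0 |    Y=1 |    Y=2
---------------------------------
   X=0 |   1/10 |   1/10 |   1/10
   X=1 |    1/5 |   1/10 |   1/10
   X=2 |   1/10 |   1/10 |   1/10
H(X,Y) = 3.1219, H(X) = 1.5710, H(Y|X) = 1.5510 (all in bits)

Chain rule: H(X,Y) = H(X) + H(Y|X)

Left side — joint entropy directly:
H(X,Y) = -Σ p(x,y) log p(x,y) = 3.1219 bits

Right side — compute H(Y|X) from the conditional distributions:
P(X) = (3/10, 2/5, 3/10), so H(X) = 1.5710 bits
H(Y|X) = Σ_x P(X=x) · H(Y|X=x):
  P(Y|X=0) = (1/3, 1/3, 1/3), H(Y|X=0) = 1.5850, weight P(X=0) = 3/10
  P(Y|X=1) = (1/2, 1/4, 1/4), H(Y|X=1) = 1.5000, weight P(X=1) = 2/5
  P(Y|X=2) = (1/3, 1/3, 1/3), H(Y|X=2) = 1.5850, weight P(X=2) = 3/10
H(Y|X) = 1.5510 bits

H(X) + H(Y|X) = 1.5710 + 1.5510 = 3.1219 bits

Both sides equal 3.1219 bits. ✓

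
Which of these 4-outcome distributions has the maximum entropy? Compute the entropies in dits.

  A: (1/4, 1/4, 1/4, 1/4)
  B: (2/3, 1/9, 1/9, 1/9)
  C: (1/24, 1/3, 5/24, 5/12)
A

For a discrete distribution over n outcomes, entropy is maximized by the uniform distribution.

Computing entropies:
H(A) = 0.6021 dits
H(B) = 0.4355 dits
H(C) = 0.5169 dits

The uniform distribution (where all probabilities equal 1/4) achieves the maximum entropy of log_10(4) = 0.6021 dits.

Distribution A has the highest entropy.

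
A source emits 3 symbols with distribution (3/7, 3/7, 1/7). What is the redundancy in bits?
0.1361 bits

Redundancy measures how far a source is from maximum entropy:
R = H_max - H(X)

Maximum entropy for 3 symbols: H_max = log_2(3) = 1.5850 bits
Actual entropy: H(X) = 1.4488 bits
Redundancy: R = 1.5850 - 1.4488 = 0.1361 bits

This redundancy represents potential for compression: the source could be compressed by 0.1361 bits per symbol.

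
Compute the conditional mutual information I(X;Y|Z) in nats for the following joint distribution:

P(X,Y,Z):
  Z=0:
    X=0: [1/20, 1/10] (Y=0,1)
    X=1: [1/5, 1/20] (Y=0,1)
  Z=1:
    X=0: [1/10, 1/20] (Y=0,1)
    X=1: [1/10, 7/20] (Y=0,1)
0.0921 nats

Conditional mutual information: I(X;Y|Z) = H(X|Z) + H(Y|Z) - H(X,Y|Z)

H(Z) = 0.6730
H(X,Z) = 1.2750 → H(X|Z) = 0.6020
H(Y,Z) = 1.3195 → H(Y|Z) = 0.6465
H(X,Y,Z) = 1.8295 → H(X,Y|Z) = 1.1564

I(X;Y|Z) = 0.6020 + 0.6465 - 1.1564 = 0.0921 nats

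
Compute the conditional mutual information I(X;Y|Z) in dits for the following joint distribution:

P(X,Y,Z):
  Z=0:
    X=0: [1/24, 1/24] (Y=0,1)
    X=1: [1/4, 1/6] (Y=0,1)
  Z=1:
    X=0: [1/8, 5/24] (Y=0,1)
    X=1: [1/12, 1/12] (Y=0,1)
0.0022 dits

Conditional mutual information: I(X;Y|Z) = H(X|Z) + H(Y|Z) - H(X,Y|Z)

H(Z) = 0.3010
H(X,Z) = 0.5371 → H(X|Z) = 0.2361
H(Y,Z) = 0.5960 → H(Y|Z) = 0.2950
H(X,Y,Z) = 0.8299 → H(X,Y|Z) = 0.5289

I(X;Y|Z) = 0.2361 + 0.2950 - 0.5289 = 0.0022 dits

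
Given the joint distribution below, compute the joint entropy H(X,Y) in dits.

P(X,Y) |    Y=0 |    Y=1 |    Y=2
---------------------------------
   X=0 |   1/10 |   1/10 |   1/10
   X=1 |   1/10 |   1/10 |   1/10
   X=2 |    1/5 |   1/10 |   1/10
0.9398 dits

Joint entropy is H(X,Y) = -Σ_{x,y} p(x,y) log p(x,y).

Summing over all non-zero entries:
H(X,Y) = -[1/10·log_10(1/10) + 1/10·log_10(1/10) + 1/10·log_10(1/10) + 1/10·log_10(1/10) + 1/10·log_10(1/10) + 1/10·log_10(1/10) + 1/5·log_10(1/5) + 1/10·log_10(1/10) + 1/10·log_10(1/10)]
H(X,Y) = 0.9398 dits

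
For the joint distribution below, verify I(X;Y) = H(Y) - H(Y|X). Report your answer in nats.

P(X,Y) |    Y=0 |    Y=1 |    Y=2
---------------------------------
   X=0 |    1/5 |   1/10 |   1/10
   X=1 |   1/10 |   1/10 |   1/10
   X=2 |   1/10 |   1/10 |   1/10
I(X;Y) = 0.0138 nats

Mutual information has multiple equivalent forms:
- I(X;Y) = H(X) - H(X|Y)
- I(X;Y) = H(Y) - H(Y|X)
- I(X;Y) = H(X) + H(Y) - H(X,Y)

Computing all quantities:
H(X) = 1.0889, H(Y) = 1.0889, H(X,Y) = 2.1640
H(X|Y) = 1.0751, H(Y|X) = 1.0751

Verification:
H(X) - H(X|Y) = 1.0889 - 1.0751 = 0.0138
H(Y) - H(Y|X) = 1.0889 - 1.0751 = 0.0138
H(X) + H(Y) - H(X,Y) = 1.0889 + 1.0889 - 2.1640 = 0.0138

All forms give I(X;Y) = 0.0138 nats. ✓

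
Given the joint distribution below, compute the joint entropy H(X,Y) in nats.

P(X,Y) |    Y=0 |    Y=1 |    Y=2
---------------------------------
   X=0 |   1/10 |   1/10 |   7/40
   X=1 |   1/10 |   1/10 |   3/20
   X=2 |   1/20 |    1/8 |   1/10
2.1506 nats

Joint entropy is H(X,Y) = -Σ_{x,y} p(x,y) log p(x,y).

Summing over all non-zero entries:
H(X,Y) = -[1/10·log_e(1/10) + 1/10·log_e(1/10) + 7/40·log_e(7/40) + 1/10·log_e(1/10) + 1/10·log_e(1/10) + 3/20·log_e(3/20) + 1/20·log_e(1/20) + 1/8·log_e(1/8) + 1/10·log_e(1/10)]
H(X,Y) = 2.1506 nats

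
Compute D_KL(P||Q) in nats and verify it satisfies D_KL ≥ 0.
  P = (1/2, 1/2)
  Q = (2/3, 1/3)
0.0589 nats

KL divergence satisfies the Gibbs inequality: D_KL(P||Q) ≥ 0 for all distributions P, Q.

D_KL(P||Q) = Σ p(x) log(p(x)/q(x))
Term by term:
  x=0: 1/2 × log_e[(1/2)/(2/3)] = -0.1438
  x=1: 1/2 × log_e[(1/2)/(1/3)] = 0.2027
D_KL(P||Q) = 0.0589 nats

D_KL(P||Q) = 0.0589 ≥ 0 ✓

This non-negativity is a fundamental property: relative entropy cannot be negative because it measures how different Q is from P.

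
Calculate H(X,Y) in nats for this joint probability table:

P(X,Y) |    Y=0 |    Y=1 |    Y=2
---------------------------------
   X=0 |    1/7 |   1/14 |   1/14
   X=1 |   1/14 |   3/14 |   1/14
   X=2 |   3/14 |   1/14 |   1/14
2.0692 nats

Joint entropy is H(X,Y) = -Σ_{x,y} p(x,y) log p(x,y).

Summing over all non-zero entries:
H(X,Y) = -[1/7·log_e(1/7) + 1/14·log_e(1/14) + 1/14·log_e(1/14) + 1/14·log_e(1/14) + 3/14·log_e(3/14) + 1/14·log_e(1/14) + 3/14·log_e(3/14) + 1/14·log_e(1/14) + 1/14·log_e(1/14)]
H(X,Y) = 2.0692 nats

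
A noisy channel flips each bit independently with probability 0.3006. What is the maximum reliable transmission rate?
0.1180 bits

For a binary symmetric channel (BSC) with error probability p:
Capacity C = 1 - H(p) bits per symbol

where H(p) = -p log₂(p) - (1-p) log₂(1-p) is the binary entropy function.

H(0.3006) = 0.8820 bits
C = 1 - 0.8820 = 0.1180 bits per symbol

This means we can reliably transmit up to 0.1180 bits of information per channel use.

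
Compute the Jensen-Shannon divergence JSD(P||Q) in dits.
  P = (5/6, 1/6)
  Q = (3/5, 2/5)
0.0149 dits

Jensen-Shannon divergence is:
JSD(P||Q) = 0.5 × D_KL(P||M) + 0.5 × D_KL(Q||M)
where M = 0.5 × (P + Q) is the mixture distribution.

M = 0.5 × (5/6, 1/6) + 0.5 × (3/5, 2/5) = (0.716667, 0.283333)

D_KL(P||M) = 0.0162 dits
D_KL(Q||M) = 0.0136 dits

JSD(P||Q) = 0.5 × 0.0162 + 0.5 × 0.0136 = 0.0149 dits

Unlike KL divergence, JSD is symmetric and bounded: 0 ≤ JSD ≤ log(2).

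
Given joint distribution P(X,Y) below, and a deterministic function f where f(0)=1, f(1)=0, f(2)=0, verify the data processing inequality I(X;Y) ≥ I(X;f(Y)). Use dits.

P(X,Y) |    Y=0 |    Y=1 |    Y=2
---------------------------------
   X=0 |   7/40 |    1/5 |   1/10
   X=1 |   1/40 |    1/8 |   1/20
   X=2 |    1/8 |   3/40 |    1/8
I(X;Y) = 0.0236, I(X;f(Y)) = 0.0113, inequality holds: 0.0236 ≥ 0.0113

Data Processing Inequality: For any Markov chain X → Y → Z, we have I(X;Y) ≥ I(X;Z).

Here Z = f(Y) is a deterministic function of Y, forming X → Y → Z.

Original I(X;Y) = 0.0236 dits

After applying f:
P(X,Z) where Z=f(Y):
- P(X,Z=0) = P(X,Y=1) + P(X,Y=2)
- P(X,Z=1) = P(X,Y=0)

I(X;Z) = I(X;f(Y)) = 0.0113 dits

Verification: 0.0236 ≥ 0.0113 ✓

Information cannot be created by processing; the function f can only lose information about X.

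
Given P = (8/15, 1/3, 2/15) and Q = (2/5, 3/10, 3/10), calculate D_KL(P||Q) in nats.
0.0804 nats

KL divergence: D_KL(P||Q) = Σ p(x) log(p(x)/q(x))

Computing term by term:
  x=0: 8/15 × log_e[(8/15)/(2/5)] = 8/15 × 0.2877 = 0.1534
  x=1: 1/3 × log_e[(1/3)/(3/10)] = 1/3 × 0.1054 = 0.0351
  x=2: 2/15 × log_e[(2/15)/(3/10)] = 2/15 × -0.8109 = -0.1081

D_KL(P||Q) = 0.0804 nats

Note: KL divergence is always non-negative and equals 0 iff P = Q.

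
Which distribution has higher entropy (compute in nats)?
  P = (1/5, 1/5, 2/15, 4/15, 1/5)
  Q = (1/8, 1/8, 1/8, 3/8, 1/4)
P

Computing entropies in nats:
H(P) = 1.5868
H(Q) = 1.4942

Distribution P has higher entropy.

Intuition: The distribution closer to uniform (more spread out) has higher entropy.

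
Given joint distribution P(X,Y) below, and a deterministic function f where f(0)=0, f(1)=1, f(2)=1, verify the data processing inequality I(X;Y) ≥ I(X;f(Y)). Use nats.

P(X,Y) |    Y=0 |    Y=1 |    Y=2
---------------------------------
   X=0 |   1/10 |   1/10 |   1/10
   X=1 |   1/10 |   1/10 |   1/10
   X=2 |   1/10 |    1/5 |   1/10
I(X;Y) = 0.0138, I(X;f(Y)) = 0.0040, inequality holds: 0.0138 ≥ 0.0040

Data Processing Inequality: For any Markov chain X → Y → Z, we have I(X;Y) ≥ I(X;Z).

Here Z = f(Y) is a deterministic function of Y, forming X → Y → Z.

Original I(X;Y) = 0.0138 nats

After applying f:
P(X,Z) where Z=f(Y):
- P(X,Z=0) = P(X,Y=0)
- P(X,Z=1) = P(X,Y=1) + P(X,Y=2)

I(X;Z) = I(X;f(Y)) = 0.0040 nats

Verification: 0.0138 ≥ 0.0040 ✓

Information cannot be created by processing; the function f can only lose information about X.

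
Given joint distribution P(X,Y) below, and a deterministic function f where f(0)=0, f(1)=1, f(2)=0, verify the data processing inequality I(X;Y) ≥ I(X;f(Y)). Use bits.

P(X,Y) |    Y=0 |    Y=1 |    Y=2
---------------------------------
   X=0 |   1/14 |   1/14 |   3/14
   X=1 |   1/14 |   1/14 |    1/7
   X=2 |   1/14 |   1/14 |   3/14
I(X;Y) = 0.0060, I(X;f(Y)) = 0.0021, inequality holds: 0.0060 ≥ 0.0021

Data Processing Inequality: For any Markov chain X → Y → Z, we have I(X;Y) ≥ I(X;Z).

Here Z = f(Y) is a deterministic function of Y, forming X → Y → Z.

Original I(X;Y) = 0.0060 bits

After applying f:
P(X,Z) where Z=f(Y):
- P(X,Z=0) = P(X,Y=0) + P(X,Y=2)
- P(X,Z=1) = P(X,Y=1)

I(X;Z) = I(X;f(Y)) = 0.0021 bits

Verification: 0.0060 ≥ 0.0021 ✓

Information cannot be created by processing; the function f can only lose information about X.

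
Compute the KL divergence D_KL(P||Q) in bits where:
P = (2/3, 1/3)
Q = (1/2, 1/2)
0.0817 bits

KL divergence: D_KL(P||Q) = Σ p(x) log(p(x)/q(x))

Computing term by term:
  x=0: 2/3 × log_2[(2/3)/(1/2)] = 2/3 × 0.4150 = 0.2767
  x=1: 1/3 × log_2[(1/3)/(1/2)] = 1/3 × -0.5850 = -0.1950

D_KL(P||Q) = 0.0817 bits

Note: KL divergence is always non-negative and equals 0 iff P = Q.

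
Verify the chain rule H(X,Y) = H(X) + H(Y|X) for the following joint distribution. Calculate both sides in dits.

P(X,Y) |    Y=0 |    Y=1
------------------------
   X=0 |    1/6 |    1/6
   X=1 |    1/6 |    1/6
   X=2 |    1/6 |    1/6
H(X,Y) = 0.7782, H(X) = 0.4771, H(Y|X) = 0.3010 (all in dits)

Chain rule: H(X,Y) = H(X) + H(Y|X)

Left side — joint entropy directly:
H(X,Y) = -Σ p(x,y) log p(x,y) = 0.7782 dits

Right side — compute H(Y|X) from the conditional distributions:
P(X) = (1/3, 1/3, 1/3), so H(X) = 0.4771 dits
H(Y|X) = Σ_x P(X=x) · H(Y|X=x):
  P(Y|X=0) = (1/2, 1/2), H(Y|X=0) = 0.3010, weight P(X=0) = 1/3
  P(Y|X=1) = (1/2, 1/2), H(Y|X=1) = 0.3010, weight P(X=1) = 1/3
  P(Y|X=2) = (1/2, 1/2), H(Y|X=2) = 0.3010, weight P(X=2) = 1/3
H(Y|X) = 0.3010 dits

H(X) + H(Y|X) = 0.4771 + 0.3010 = 0.7782 dits

Both sides equal 0.7782 dits. ✓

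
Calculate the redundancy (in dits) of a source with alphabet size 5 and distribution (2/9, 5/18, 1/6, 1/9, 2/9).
0.0184 dits

Redundancy measures how far a source is from maximum entropy:
R = H_max - H(X)

Maximum entropy for 5 symbols: H_max = log_10(5) = 0.6990 dits
Actual entropy: H(X) = 0.6806 dits
Redundancy: R = 0.6990 - 0.6806 = 0.0184 dits

This redundancy represents potential for compression: the source could be compressed by 0.0184 dits per symbol.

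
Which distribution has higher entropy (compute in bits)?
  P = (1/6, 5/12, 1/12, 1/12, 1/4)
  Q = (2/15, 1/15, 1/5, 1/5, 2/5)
Q

Computing entropies in bits:
H(P) = 2.0546
H(Q) = 2.1056

Distribution Q has higher entropy.

Intuition: The distribution closer to uniform (more spread out) has higher entropy.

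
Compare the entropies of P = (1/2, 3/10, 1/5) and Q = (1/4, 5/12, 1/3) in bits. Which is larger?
Q

Computing entropies in bits:
H(P) = 1.4855
H(Q) = 1.5546

Distribution Q has higher entropy.

Intuition: The distribution closer to uniform (more spread out) has higher entropy.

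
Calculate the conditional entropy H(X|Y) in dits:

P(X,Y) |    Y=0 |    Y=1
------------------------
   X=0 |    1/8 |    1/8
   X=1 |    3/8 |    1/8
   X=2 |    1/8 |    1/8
0.4369 dits

Using the chain rule: H(X|Y) = H(X,Y) - H(Y)

First, compute H(X,Y) = 0.7242 dits

Marginal P(Y) = (5/8, 3/8)
H(Y) = 0.2873 dits

H(X|Y) = H(X,Y) - H(Y) = 0.7242 - 0.2873 = 0.4369 dits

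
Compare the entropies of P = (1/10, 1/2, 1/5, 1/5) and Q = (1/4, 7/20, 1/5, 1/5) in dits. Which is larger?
Q

Computing entropies in dits:
H(P) = 0.5301
H(Q) = 0.5897

Distribution Q has higher entropy.

Intuition: The distribution closer to uniform (more spread out) has higher entropy.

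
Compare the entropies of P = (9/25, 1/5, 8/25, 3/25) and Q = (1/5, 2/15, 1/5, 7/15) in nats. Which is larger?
P

Computing entropies in nats:
H(P) = 1.3087
H(Q) = 1.2681

Distribution P has higher entropy.

Intuition: The distribution closer to uniform (more spread out) has higher entropy.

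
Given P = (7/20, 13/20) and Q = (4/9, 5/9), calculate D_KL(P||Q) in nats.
0.0184 nats

KL divergence: D_KL(P||Q) = Σ p(x) log(p(x)/q(x))

Computing term by term:
  x=0: 7/20 × log_e[(7/20)/(4/9)] = 7/20 × -0.2389 = -0.0836
  x=1: 13/20 × log_e[(13/20)/(5/9)] = 13/20 × 0.1570 = 0.1021

D_KL(P||Q) = 0.0184 nats

Note: KL divergence is always non-negative and equals 0 iff P = Q.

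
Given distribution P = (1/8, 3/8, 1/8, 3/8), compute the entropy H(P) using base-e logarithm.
1.2555 nats

Shannon entropy is H(X) = -Σ p(x) log p(x).

For P = (1/8, 3/8, 1/8, 3/8):
H = -1/8 × log_e(1/8) -3/8 × log_e(3/8) -1/8 × log_e(1/8) -3/8 × log_e(3/8)
H = 1.2555 nats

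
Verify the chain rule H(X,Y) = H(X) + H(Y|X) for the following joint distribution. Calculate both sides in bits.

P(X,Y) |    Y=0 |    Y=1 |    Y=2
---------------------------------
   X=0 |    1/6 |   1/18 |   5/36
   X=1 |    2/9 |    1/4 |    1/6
H(X,Y) = 2.4711, H(X) = 0.9436, H(Y|X) = 1.5275 (all in bits)

Chain rule: H(X,Y) = H(X) + H(Y|X)

Left side — joint entropy directly:
H(X,Y) = -Σ p(x,y) log p(x,y) = 2.4711 bits

Right side — compute H(Y|X) from the conditional distributions:
P(X) = (13/36, 23/36), so H(X) = 0.9436 bits
H(Y|X) = Σ_x P(X=x) · H(Y|X=x):
  P(Y|X=0) = (6/13, 2/13, 5/13), H(Y|X=0) = 1.4605, weight P(X=0) = 13/36
  P(Y|X=1) = (8/23, 9/23, 6/23), H(Y|X=1) = 1.5653, weight P(X=1) = 23/36
H(Y|X) = 1.5275 bits

H(X) + H(Y|X) = 0.9436 + 1.5275 = 2.4711 bits

Both sides equal 2.4711 bits. ✓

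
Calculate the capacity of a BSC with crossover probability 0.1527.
0.3834 bits

For a binary symmetric channel (BSC) with error probability p:
Capacity C = 1 - H(p) bits per symbol

where H(p) = -p log₂(p) - (1-p) log₂(1-p) is the binary entropy function.

H(0.1527) = 0.6166 bits
C = 1 - 0.6166 = 0.3834 bits per symbol

This means we can reliably transmit up to 0.3834 bits of information per channel use.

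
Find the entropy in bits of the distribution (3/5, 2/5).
0.9710 bits

Shannon entropy is H(X) = -Σ p(x) log p(x).

For P = (3/5, 2/5):
H = -3/5 × log_2(3/5) -2/5 × log_2(2/5)
H = 0.9710 bits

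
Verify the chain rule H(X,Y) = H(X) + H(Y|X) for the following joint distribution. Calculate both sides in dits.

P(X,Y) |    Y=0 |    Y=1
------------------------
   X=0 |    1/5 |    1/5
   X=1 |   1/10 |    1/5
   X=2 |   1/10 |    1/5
H(X,Y) = 0.7592, H(X) = 0.4729, H(Y|X) = 0.2863 (all in dits)

Chain rule: H(X,Y) = H(X) + H(Y|X)

Left side — joint entropy directly:
H(X,Y) = -Σ p(x,y) log p(x,y) = 0.7592 dits

Right side — compute H(Y|X) from the conditional distributions:
P(X) = (2/5, 3/10, 3/10), so H(X) = 0.4729 dits
H(Y|X) = Σ_x P(X=x) · H(Y|X=x):
  P(Y|X=0) = (1/2, 1/2), H(Y|X=0) = 0.3010, weight P(X=0) = 2/5
  P(Y|X=1) = (1/3, 2/3), H(Y|X=1) = 0.2764, weight P(X=1) = 3/10
  P(Y|X=2) = (1/3, 2/3), H(Y|X=2) = 0.2764, weight P(X=2) = 3/10
H(Y|X) = 0.2863 dits

H(X) + H(Y|X) = 0.4729 + 0.2863 = 0.7592 dits

Both sides equal 0.7592 dits. ✓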